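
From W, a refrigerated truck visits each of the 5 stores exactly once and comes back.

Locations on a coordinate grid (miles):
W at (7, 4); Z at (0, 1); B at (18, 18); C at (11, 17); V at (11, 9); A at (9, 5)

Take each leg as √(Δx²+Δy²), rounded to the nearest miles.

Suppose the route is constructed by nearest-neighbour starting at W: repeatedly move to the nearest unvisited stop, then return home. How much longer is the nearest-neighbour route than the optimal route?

W: A=2, V=6, Z=8, C=14, B=18 ⇒ A
A: V=4, Z=10, C=12, B=16 ⇒ V
V: C=8, B=11, Z=14 ⇒ C
C: B=7, Z=19 ⇒ B
B: Z=25 ⇒ Z
NN route W → A → V → C → B → Z → W costs 54.
Optimal: W → Z → C → B → V → A → W costs 51 (by enumerating all 60 distinct tours).
Excess = 54 − 51 = 3.

The nearest-neighbour route is 3 miles longer than optimal.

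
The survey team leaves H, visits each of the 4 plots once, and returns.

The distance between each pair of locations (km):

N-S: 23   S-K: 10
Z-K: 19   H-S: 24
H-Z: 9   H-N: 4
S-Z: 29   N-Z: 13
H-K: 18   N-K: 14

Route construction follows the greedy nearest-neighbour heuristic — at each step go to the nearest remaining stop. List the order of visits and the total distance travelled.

Total distance 70 km via the nearest-neighbour route H → N → Z → K → S → H.

From H: distances to unvisited — N=4, Z=9, K=18, S=24. Nearest is N (4).
From N: distances to unvisited — Z=13, K=14, S=23. Nearest is Z (13).
From Z: distances to unvisited — K=19, S=29. Nearest is K (19).
From K: distances to unvisited — S=10. Nearest is S (10).
Return S→H: 24.
Total = 4 + 13 + 19 + 10 + 24 = 70.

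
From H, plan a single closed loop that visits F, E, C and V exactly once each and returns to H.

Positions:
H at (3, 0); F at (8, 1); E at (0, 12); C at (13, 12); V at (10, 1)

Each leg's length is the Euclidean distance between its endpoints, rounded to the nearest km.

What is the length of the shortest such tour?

Shortest round trip = 43 km.

There are 12 distinct closed tours to check (reversals are equivalent).
H→F→E→C→V→H: 5+14+13+11+7 = 50
H→F→E→V→C→H: 5+14+15+11+16 = 61
H→F→C→E→V→H: 5+12+13+15+7 = 52
H→F→C→V→E→H: 5+12+11+15+12 = 55
H→F→V→E→C→H: 5+2+15+13+16 = 51
H→F→V→C→E→H: 5+2+11+13+12 = 43
H→E→F→C→V→H: 12+14+12+11+7 = 56
H→E→F→V→C→H: 12+14+2+11+16 = 55
H→E→C→F→V→H: 12+13+12+2+7 = 46
H→E→V→F→C→H: 12+15+2+12+16 = 57
H→C→F→E→V→H: 16+12+14+15+7 = 64
H→C→E→F→V→H: 16+13+14+2+7 = 52
The minimum is 43.
One optimal route: H → F → V → C → E → H (or its reverse).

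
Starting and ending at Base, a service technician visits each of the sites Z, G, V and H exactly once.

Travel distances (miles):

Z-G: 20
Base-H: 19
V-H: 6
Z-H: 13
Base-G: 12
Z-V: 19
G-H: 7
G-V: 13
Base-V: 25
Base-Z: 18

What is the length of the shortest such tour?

Minimum total distance: 62 miles.

With 4 stops there are 4!/2 = 12 distinct round trips (a route and its reverse cost the same).
Base-Z-G-V-H-Base: 18+20+13+6+19 = 76
Base-Z-G-H-V-Base: 18+20+7+6+25 = 76
Base-Z-V-G-H-Base: 18+19+13+7+19 = 76
Base-Z-V-H-G-Base: 18+19+6+7+12 = 62
Base-Z-H-G-V-Base: 18+13+7+13+25 = 76
Base-Z-H-V-G-Base: 18+13+6+13+12 = 62
Base-G-Z-V-H-Base: 12+20+19+6+19 = 76
Base-G-Z-H-V-Base: 12+20+13+6+25 = 76
Base-G-V-Z-H-Base: 12+13+19+13+19 = 76
Base-G-H-Z-V-Base: 12+7+13+19+25 = 76
Base-V-Z-G-H-Base: 25+19+20+7+19 = 90
Base-V-G-Z-H-Base: 25+13+20+13+19 = 90
The minimum is 62.
One optimal route: Base → Z → V → H → G → Base (or its reverse).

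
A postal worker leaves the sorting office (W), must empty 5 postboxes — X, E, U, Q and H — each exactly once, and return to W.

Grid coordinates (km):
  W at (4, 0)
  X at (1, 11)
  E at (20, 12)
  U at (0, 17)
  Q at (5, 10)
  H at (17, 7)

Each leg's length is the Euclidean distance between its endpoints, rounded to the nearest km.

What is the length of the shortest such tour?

W - X - E - U - Q - H - W: 11+19+21+9+12+15 = 87
W - X - E - U - H - Q - W: 11+19+21+20+12+10 = 93
W - X - E - Q - U - H - W: 11+19+15+9+20+15 = 89
W - X - E - Q - H - U - W: 11+19+15+12+20+17 = 94
W - X - E - H - U - Q - W: 11+19+6+20+9+10 = 75
W - X - E - H - Q - U - W: 11+19+6+12+9+17 = 74
W - X - U - E - Q - H - W: 11+6+21+15+12+15 = 80
W - X - U - E - H - Q - W: 11+6+21+6+12+10 = 66
W - X - U - Q - E - H - W: 11+6+9+15+6+15 = 62
W - X - U - Q - H - E - W: 11+6+9+12+6+20 = 64
W - X - U - H - E - Q - W: 11+6+20+6+15+10 = 68
W - X - U - H - Q - E - W: 11+6+20+12+15+20 = 84
W - X - Q - E - U - H - W: 11+4+15+21+20+15 = 86
W - X - Q - E - H - U - W: 11+4+15+6+20+17 = 73
… (46 more)
The minimum is 62.
One optimal route: W → X → U → Q → E → H → W (or its reverse).

Shortest round trip = 62 km.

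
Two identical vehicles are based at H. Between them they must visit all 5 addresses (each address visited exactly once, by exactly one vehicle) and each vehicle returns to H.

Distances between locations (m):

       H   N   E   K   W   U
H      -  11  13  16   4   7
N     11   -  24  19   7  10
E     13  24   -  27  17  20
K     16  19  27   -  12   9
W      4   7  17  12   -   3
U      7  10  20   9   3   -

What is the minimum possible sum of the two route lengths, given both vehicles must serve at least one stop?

There are 2^4 − 1 = 15 ways to divide the 5 stops into two non-empty groups. For each, the best each vehicle can do is its own shortest tour through its group:
  {N} + {E, K, W, U}: 22 + 56 = 78
  {E} + {N, K, W, U}: 26 + 46 = 72
  {N, E} + {K, W, U}: 48 + 32 = 80
  {K} + {N, E, W, U}: 32 + 54 = 86
  {N, K} + {E, W, U}: 46 + 40 = 86
  {E, K} + {N, W, U}: 56 + 28 = 84
  … (15 splits in total)
Best: vehicle 1 H → E → H = 26; vehicle 2 H → N → K → U → W → H = 46; combined 72.

Minimum combined distance: 72 m.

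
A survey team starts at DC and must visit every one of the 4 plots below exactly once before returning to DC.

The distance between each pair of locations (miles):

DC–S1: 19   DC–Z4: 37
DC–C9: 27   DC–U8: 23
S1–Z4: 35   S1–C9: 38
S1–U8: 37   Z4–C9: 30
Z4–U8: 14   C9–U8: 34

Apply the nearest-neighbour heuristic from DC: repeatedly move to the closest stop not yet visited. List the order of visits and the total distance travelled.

Total distance 129 miles via the nearest-neighbour route DC → S1 → Z4 → U8 → C9 → DC.

DC → [S1:19 / U8:23 / C9:27 / Z4:37] → S1 (19)
S1 → [Z4:35 / U8:37 / C9:38] → Z4 (35)
Z4 → [U8:14 / C9:30] → U8 (14)
U8 → [C9:34] → C9 (34)
Return C9→DC: 27.
Total = 19 + 35 + 14 + 34 + 27 = 129.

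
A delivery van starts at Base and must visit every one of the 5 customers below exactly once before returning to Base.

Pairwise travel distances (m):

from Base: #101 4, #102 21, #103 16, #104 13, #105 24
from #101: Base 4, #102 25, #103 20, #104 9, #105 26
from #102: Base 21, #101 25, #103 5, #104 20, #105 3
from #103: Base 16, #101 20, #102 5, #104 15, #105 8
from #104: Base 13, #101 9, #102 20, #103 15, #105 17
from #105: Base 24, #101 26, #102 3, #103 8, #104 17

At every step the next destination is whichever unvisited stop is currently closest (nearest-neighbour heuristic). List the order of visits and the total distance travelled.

60 m along Base → #101 → #104 → #103 → #102 → #105 → Base.

Base → [#101:4 / #104:13 / #103:16 / #102:21 / #105:24] → #101 (4)
#101 → [#104:9 / #103:20 / #102:25 / #105:26] → #104 (9)
#104 → [#103:15 / #105:17 / #102:20] → #103 (15)
#103 → [#102:5 / #105:8] → #102 (5)
#102 → [#105:3] → #105 (3)
Return #105→Base: 24.
Total = 4 + 9 + 15 + 5 + 3 + 24 = 60.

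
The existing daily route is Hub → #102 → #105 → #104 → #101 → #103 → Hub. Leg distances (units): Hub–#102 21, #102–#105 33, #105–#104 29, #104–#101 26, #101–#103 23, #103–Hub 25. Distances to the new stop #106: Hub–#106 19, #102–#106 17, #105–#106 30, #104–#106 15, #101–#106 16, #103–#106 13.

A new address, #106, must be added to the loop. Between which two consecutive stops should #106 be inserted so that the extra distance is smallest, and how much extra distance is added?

Insertion cost between consecutive stops i–j is d(i,#106) + d(#106,j) − d(i,j):
  between Hub and #102: 19 + 17 − 21 = 15
  between #102 and #105: 17 + 30 − 33 = 14
  between #105 and #104: 30 + 15 − 29 = 16
  between #104 and #101: 15 + 16 − 26 = 5
  between #101 and #103: 16 + 13 − 23 = 6
  between #103 and Hub: 13 + 19 − 25 = 7
Cheapest insertion is between #104 and #101, adding 5.
New total = 157 + 5 = 162.

Adding 5 by placing #106 on the #104–#101 leg.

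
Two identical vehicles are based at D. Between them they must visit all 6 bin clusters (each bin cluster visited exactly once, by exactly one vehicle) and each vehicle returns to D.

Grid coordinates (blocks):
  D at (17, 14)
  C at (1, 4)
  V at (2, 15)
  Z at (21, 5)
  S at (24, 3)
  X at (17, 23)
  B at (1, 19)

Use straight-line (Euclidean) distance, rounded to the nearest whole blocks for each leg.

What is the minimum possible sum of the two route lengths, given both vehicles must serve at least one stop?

Check every non-empty split of the stops between the two vehicles; for each half take its own optimal tour:
  {C} + {V, Z, S, X, B}: 38 + 67 = 105
  {V} + {C, Z, S, X, B}: 30 + 77 = 107
  {C, V} + {Z, S, X, B}: 45 + 66 = 111
  {Z} + {C, V, S, X, B}: 20 + 76 = 96
  {C, Z} + {V, S, X, B}: 49 + 67 = 116
  {V, Z} + {C, S, X, B}: 46 + 76 = 122
  … (31 splits in total)
  {Z, S} + {C, V, X, B}: 27 + 59 = 86  ← best
Best: vehicle 1 D → Z → S → D = 27; vehicle 2 D → C → V → B → X → D = 59; combined 86.

Minimum combined distance: 86 blocks.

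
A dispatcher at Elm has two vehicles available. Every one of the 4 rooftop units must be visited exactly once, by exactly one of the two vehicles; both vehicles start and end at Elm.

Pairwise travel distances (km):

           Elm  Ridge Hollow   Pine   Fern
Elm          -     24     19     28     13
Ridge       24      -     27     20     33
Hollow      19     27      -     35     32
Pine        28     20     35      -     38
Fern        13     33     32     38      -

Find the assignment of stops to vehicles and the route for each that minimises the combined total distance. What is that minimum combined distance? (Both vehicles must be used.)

Check every non-empty split of the stops between the two vehicles; for each half take its own optimal tour:
  {Ridge} + {Hollow, Pine, Fern}: 48 + 105 = 153
  {Hollow} + {Ridge, Pine, Fern}: 38 + 94 = 132
  {Ridge, Hollow} + {Pine, Fern}: 70 + 79 = 149
  {Pine} + {Ridge, Hollow, Fern}: 56 + 92 = 148
  {Ridge, Pine} + {Hollow, Fern}: 72 + 64 = 136
  {Hollow, Pine} + {Ridge, Fern}: 82 + 70 = 152
  … (7 splits in total)
  {Ridge, Hollow, Pine} + {Fern}: 94 + 26 = 120  ← best
Best: vehicle 1 Elm → Hollow → Ridge → Pine → Elm = 94; vehicle 2 Elm → Fern → Elm = 26; combined 120.

Minimum combined distance: 120 km.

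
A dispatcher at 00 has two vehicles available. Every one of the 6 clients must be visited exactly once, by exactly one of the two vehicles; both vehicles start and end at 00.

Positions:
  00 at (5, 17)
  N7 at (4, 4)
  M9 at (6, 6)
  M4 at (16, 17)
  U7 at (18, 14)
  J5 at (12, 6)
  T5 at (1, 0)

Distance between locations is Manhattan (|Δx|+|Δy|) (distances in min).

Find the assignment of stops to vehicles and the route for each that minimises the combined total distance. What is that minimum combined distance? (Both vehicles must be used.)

Minimum combined distance: 88 min.

Try each way of splitting the stops between the two vehicles (each non-empty) and, for each split, find the best tour for each vehicle:
  {N7} + {M9, M4, U7, J5, T5}: 28 + 68 = 96
  {M9} + {N7, M4, U7, J5, T5}: 24 + 68 = 92
  {N7, M9} + {M4, U7, J5, T5}: 30 + 68 = 98
  {M4} + {N7, M9, U7, J5, T5}: 22 + 68 = 90
  {N7, M4} + {M9, U7, J5, T5}: 50 + 68 = 118
  {M9, M4} + {N7, U7, J5, T5}: 44 + 68 = 112
  … (31 splits in total)
  {M4, U7} + {N7, M9, J5, T5}: 32 + 56 = 88  ← best
Best: vehicle 1 00 → M4 → U7 → 00 = 32; vehicle 2 00 → N7 → T5 → M9 → J5 → 00 = 56; combined 88.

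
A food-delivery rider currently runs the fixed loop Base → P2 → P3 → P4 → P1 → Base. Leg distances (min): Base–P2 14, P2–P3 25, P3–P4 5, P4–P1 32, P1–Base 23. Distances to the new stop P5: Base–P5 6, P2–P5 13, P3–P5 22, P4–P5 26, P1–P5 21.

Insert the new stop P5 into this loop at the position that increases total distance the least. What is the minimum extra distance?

Insertion cost between consecutive stops i–j is d(i,P5) + d(P5,j) − d(i,j):
  between Base and P2: 6 + 13 − 14 = 5
  between P2 and P3: 13 + 22 − 25 = 10
  between P3 and P4: 22 + 26 − 5 = 43
  between P4 and P1: 26 + 21 − 32 = 15
  between P1 and Base: 21 + 6 − 23 = 4
Cheapest insertion is between P1 and Base, adding 4.
New total = 99 + 4 = 103.

Adding 4 min by placing P5 on the P1–Base leg.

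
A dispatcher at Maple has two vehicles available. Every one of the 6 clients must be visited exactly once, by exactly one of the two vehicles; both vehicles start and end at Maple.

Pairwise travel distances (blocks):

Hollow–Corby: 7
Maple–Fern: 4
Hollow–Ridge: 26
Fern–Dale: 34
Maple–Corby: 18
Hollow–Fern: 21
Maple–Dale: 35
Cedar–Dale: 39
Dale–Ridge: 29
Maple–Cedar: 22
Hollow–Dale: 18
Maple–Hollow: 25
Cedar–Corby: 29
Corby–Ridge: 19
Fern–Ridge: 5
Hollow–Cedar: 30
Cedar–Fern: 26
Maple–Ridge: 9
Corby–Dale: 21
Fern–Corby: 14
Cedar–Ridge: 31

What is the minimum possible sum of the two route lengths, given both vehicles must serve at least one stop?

There are 2^5 − 1 = 31 ways to divide the 6 stops into two non-empty groups. For each, the best each vehicle can do is its own shortest tour through its group:
  {Hollow} + {Cedar, Fern, Corby, Dale, Ridge}: 50 + 110 = 160
  {Cedar} + {Hollow, Fern, Corby, Dale, Ridge}: 44 + 81 = 125
  {Hollow, Cedar} + {Fern, Corby, Dale, Ridge}: 77 + 77 = 154
  {Fern} + {Hollow, Cedar, Corby, Dale, Ridge}: 8 + 114 = 122
  {Hollow, Fern} + {Cedar, Corby, Dale, Ridge}: 50 + 110 = 160
  {Cedar, Fern} + {Hollow, Corby, Dale, Ridge}: 52 + 81 = 133
  … (31 splits in total)
Best: vehicle 1 Maple → Fern → Maple = 8; vehicle 2 Maple → Cedar → Corby → Hollow → Dale → Ridge → Maple = 114; combined 122.

Minimum combined distance: 122 blocks.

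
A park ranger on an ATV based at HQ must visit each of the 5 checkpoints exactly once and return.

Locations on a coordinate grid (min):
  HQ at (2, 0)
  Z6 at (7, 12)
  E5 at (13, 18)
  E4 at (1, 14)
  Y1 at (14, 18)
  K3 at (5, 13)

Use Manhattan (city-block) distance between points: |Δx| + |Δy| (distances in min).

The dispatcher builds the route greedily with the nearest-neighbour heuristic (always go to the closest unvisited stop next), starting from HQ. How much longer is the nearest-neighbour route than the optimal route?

Excess over optimum: 2 min.

HQ: E4=15, K3=16, Z6=17, E5=29, Y1=30 ⇒ E4
E4: K3=5, Z6=8, E5=16, Y1=17 ⇒ K3
K3: Z6=3, E5=13, Y1=14 ⇒ Z6
Z6: E5=12, Y1=13 ⇒ E5
E5: Y1=1 ⇒ Y1
NN route HQ → E4 → K3 → Z6 → E5 → Y1 → HQ costs 66.
Optimal: HQ → Z6 → E5 → Y1 → K3 → E4 → HQ costs 64 (by enumerating all 60 distinct tours).
Excess = 66 − 64 = 2.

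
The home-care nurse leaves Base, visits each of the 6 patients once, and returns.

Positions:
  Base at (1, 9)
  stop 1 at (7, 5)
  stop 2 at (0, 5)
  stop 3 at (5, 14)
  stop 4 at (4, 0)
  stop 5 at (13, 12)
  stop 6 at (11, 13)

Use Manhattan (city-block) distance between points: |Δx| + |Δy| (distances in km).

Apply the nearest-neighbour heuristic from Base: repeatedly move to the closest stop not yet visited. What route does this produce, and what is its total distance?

At Base the remaining stops are stop 2 5, stop 3 9, stop 1 10, stop 4 12, stop 6 14, stop 5 15; go to stop 2.
At stop 2 the remaining stops are stop 1 7, stop 4 9, stop 3 14, stop 6 19, stop 5 20; go to stop 1.
At stop 1 the remaining stops are stop 4 8, stop 3 11, stop 6 12, stop 5 13; go to stop 4.
At stop 4 the remaining stops are stop 3 15, stop 6 20, stop 5 21; go to stop 3.
At stop 3 the remaining stops are stop 6 7, stop 5 10; go to stop 6.
At stop 6 the remaining stops are stop 5 3; go to stop 5.
Return stop 5→Base: 15.
Total = 5 + 7 + 8 + 15 + 7 + 3 + 15 = 60.

Nearest-neighbour total = 60 km; route Base → stop 2 → stop 1 → stop 4 → stop 3 → stop 6 → stop 5 → Base.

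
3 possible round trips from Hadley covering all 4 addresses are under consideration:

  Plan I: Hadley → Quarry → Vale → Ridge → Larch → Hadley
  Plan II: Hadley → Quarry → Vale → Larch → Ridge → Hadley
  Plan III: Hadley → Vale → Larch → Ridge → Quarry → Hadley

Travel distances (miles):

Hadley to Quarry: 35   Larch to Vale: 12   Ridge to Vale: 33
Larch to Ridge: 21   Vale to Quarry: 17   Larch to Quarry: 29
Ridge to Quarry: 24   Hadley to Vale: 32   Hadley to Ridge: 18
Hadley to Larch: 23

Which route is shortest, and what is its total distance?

Shortest is Plan II, total 103 miles.

Plan I: 35 + 17 + 33 + 21 + 23 = 129
Plan II: 35 + 17 + 12 + 21 + 18 = 103
Plan III: 32 + 12 + 21 + 24 + 35 = 124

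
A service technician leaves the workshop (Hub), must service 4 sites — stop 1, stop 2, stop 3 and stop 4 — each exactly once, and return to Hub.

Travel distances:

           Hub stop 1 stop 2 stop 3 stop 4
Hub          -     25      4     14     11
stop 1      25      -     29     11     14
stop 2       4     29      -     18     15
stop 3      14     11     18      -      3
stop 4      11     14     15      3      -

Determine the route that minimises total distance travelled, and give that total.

58 — the shortest possible round trip.

With 4 stops there are 4!/2 = 12 distinct round trips (a route and its reverse cost the same).
Hub - stop 1 - stop 2 - stop 3 - stop 4 - Hub: 25+29+18+3+11 = 86
Hub - stop 1 - stop 2 - stop 4 - stop 3 - Hub: 25+29+15+3+14 = 86
Hub - stop 1 - stop 3 - stop 2 - stop 4 - Hub: 25+11+18+15+11 = 80
Hub - stop 1 - stop 3 - stop 4 - stop 2 - Hub: 25+11+3+15+4 = 58
Hub - stop 1 - stop 4 - stop 2 - stop 3 - Hub: 25+14+15+18+14 = 86
Hub - stop 1 - stop 4 - stop 3 - stop 2 - Hub: 25+14+3+18+4 = 64
Hub - stop 2 - stop 1 - stop 3 - stop 4 - Hub: 4+29+11+3+11 = 58
Hub - stop 2 - stop 1 - stop 4 - stop 3 - Hub: 4+29+14+3+14 = 64
Hub - stop 2 - stop 3 - stop 1 - stop 4 - Hub: 4+18+11+14+11 = 58
Hub - stop 2 - stop 4 - stop 1 - stop 3 - Hub: 4+15+14+11+14 = 58
Hub - stop 3 - stop 1 - stop 2 - stop 4 - Hub: 14+11+29+15+11 = 80
Hub - stop 3 - stop 2 - stop 1 - stop 4 - Hub: 14+18+29+14+11 = 86
The minimum is 58.
One optimal route: Hub → stop 1 → stop 3 → stop 4 → stop 2 → Hub (or its reverse).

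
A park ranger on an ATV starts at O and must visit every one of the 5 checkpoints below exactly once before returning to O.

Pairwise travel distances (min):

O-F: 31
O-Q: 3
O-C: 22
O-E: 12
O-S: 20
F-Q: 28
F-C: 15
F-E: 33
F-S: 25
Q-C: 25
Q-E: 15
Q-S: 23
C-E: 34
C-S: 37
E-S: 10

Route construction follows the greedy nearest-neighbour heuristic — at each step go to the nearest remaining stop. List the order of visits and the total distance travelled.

Nearest-neighbour total = 90 min; route O → Q → E → S → F → C → O.

At O the remaining stops are Q 3, E 12, S 20, C 22, F 31; go to Q.
At Q the remaining stops are E 15, S 23, C 25, F 28; go to E.
At E the remaining stops are S 10, F 33, C 34; go to S.
At S the remaining stops are F 25, C 37; go to F.
At F the remaining stops are C 15; go to C.
Return C→O: 22.
Total = 3 + 15 + 10 + 25 + 15 + 22 = 90.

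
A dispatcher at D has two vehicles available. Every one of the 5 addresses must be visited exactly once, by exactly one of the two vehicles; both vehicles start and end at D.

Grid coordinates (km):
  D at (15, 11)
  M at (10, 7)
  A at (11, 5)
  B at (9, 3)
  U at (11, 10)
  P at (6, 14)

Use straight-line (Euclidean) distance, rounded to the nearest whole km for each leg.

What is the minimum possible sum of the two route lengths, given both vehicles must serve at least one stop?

Check every non-empty split of the stops between the two vehicles; for each half take its own optimal tour:
  {M} + {A, B, U, P}: 12 + 31 = 43
  {A} + {M, B, U, P}: 14 + 31 = 45
  {M, A} + {B, U, P}: 15 + 31 = 46
  {B} + {M, A, U, P}: 20 + 27 = 47
  {M, B} + {A, U, P}: 20 + 27 = 47
  {A, B} + {M, U, P}: 20 + 24 = 44
  … (15 splits in total)
  {M, A, B} + {U, P}: 20 + 19 = 39  ← best
Best: vehicle 1 D → M → B → A → D = 20; vehicle 2 D → U → P → D = 19; combined 39.

39 km — the smallest possible combined total.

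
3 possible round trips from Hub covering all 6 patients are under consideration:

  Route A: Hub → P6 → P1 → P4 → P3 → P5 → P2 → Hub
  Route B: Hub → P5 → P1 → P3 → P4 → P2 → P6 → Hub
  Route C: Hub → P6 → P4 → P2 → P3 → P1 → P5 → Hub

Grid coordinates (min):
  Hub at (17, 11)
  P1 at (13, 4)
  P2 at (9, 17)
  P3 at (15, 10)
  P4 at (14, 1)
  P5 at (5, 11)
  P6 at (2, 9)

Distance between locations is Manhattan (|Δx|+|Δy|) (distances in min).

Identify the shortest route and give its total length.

Route A: 17 + 16 + 4 + 10 + 11 + 10 + 14 = 82
Route B: 12 + 15 + 8 + 10 + 21 + 15 + 17 = 98
Route C: 17 + 20 + 21 + 13 + 8 + 15 + 12 = 106

82 min — Route A is the shortest.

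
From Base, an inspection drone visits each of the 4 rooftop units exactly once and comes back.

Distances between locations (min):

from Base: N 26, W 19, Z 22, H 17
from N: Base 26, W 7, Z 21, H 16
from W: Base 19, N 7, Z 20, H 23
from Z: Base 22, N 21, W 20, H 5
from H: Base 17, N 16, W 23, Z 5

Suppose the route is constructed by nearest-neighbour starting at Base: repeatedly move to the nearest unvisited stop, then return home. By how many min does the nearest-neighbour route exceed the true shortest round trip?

Base: H=17, W=19, Z=22, N=26 ⇒ H
H: Z=5, N=16, W=23 ⇒ Z
Z: W=20, N=21 ⇒ W
W: N=7 ⇒ N
NN route Base → H → Z → W → N → Base costs 75.
Optimal: Base → W → N → Z → H → Base costs 69 (by enumerating all 12 distinct tours).
Excess = 75 − 69 = 6.

The nearest-neighbour route is 6 min longer than optimal.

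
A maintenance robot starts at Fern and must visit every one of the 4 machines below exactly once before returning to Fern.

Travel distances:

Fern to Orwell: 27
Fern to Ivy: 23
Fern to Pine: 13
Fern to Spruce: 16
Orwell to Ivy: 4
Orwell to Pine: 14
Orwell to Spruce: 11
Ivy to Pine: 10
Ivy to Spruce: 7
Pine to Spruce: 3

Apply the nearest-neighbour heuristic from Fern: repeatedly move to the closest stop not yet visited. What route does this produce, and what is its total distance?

At Fern the remaining stops are Pine 13, Spruce 16, Ivy 23, Orwell 27; go to Pine.
At Pine the remaining stops are Spruce 3, Ivy 10, Orwell 14; go to Spruce.
At Spruce the remaining stops are Ivy 7, Orwell 11; go to Ivy.
At Ivy the remaining stops are Orwell 4; go to Orwell.
Return Orwell→Fern: 27.
Total = 13 + 3 + 7 + 4 + 27 = 54.

Total distance 54 via the nearest-neighbour route Fern → Pine → Spruce → Ivy → Orwell → Fern.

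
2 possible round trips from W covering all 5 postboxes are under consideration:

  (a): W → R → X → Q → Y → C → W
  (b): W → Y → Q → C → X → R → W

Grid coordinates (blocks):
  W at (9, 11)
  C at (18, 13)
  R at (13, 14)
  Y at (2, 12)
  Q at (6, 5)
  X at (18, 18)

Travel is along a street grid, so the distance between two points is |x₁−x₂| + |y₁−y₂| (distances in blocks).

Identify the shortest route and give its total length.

(a): 7 + 9 + 25 + 11 + 17 + 11 = 80
(b): 8 + 11 + 20 + 5 + 9 + 7 = 60

Shortest is (b), total 60 blocks.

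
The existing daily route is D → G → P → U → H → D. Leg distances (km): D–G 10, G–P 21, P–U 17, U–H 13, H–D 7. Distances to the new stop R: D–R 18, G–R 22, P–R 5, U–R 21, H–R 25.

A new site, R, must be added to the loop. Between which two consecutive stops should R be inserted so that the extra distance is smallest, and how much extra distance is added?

Insertion cost between consecutive stops i–j is d(i,R) + d(R,j) − d(i,j):
  between D and G: 18 + 22 − 10 = 30
  between G and P: 22 + 5 − 21 = 6
  between P and U: 5 + 21 − 17 = 9
  between U and H: 21 + 25 − 13 = 33
  between H and D: 25 + 18 − 7 = 36
Cheapest insertion is between G and P, adding 6.
New total = 68 + 6 = 74.

+6 km — insert R between G and P.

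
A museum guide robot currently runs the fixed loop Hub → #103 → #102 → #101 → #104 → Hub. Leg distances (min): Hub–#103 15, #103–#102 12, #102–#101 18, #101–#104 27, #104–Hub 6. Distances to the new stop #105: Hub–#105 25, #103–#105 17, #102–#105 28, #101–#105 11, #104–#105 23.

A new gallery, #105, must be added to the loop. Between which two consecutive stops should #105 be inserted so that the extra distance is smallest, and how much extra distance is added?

+7 min — insert #105 between #101 and #104.

Insertion cost between consecutive stops i–j is d(i,#105) + d(#105,j) − d(i,j):
  between Hub and #103: 25 + 17 − 15 = 27
  between #103 and #102: 17 + 28 − 12 = 33
  between #102 and #101: 28 + 11 − 18 = 21
  between #101 and #104: 11 + 23 − 27 = 7
  between #104 and Hub: 23 + 25 − 6 = 42
Cheapest insertion is between #101 and #104, adding 7.
New total = 78 + 7 = 85.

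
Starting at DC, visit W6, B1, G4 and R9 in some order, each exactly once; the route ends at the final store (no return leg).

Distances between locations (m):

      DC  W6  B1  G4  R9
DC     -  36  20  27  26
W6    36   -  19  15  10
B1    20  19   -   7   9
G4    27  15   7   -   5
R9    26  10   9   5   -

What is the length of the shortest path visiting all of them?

There are 4! = 24 possible orderings.
DC → W6 → B1 → G4 → R9: 36+19+7+5 = 67
DC → W6 → B1 → R9 → G4: 36+19+9+5 = 69
DC → W6 → G4 → B1 → R9: 36+15+7+9 = 67
DC → W6 → G4 → R9 → B1: 36+15+5+9 = 65
DC → W6 → R9 → B1 → G4: 36+10+9+7 = 62
DC → W6 → R9 → G4 → B1: 36+10+5+7 = 58
DC → B1 → W6 → G4 → R9: 20+19+15+5 = 59
DC → B1 → W6 → R9 → G4: 20+19+10+5 = 54
DC → B1 → G4 → W6 → R9: 20+7+15+10 = 52
DC → B1 → G4 → R9 → W6: 20+7+5+10 = 42
DC → B1 → R9 → W6 → G4: 20+9+10+15 = 54
DC → B1 → R9 → G4 → W6: 20+9+5+15 = 49
DC → G4 → W6 → B1 → R9: 27+15+19+9 = 70
DC → G4 → W6 → R9 → B1: 27+15+10+9 = 61
… (10 more)
The minimum is 42.
One shortest path: DC → B1 → G4 → R9 → W6.

Shortest open route: 42 m.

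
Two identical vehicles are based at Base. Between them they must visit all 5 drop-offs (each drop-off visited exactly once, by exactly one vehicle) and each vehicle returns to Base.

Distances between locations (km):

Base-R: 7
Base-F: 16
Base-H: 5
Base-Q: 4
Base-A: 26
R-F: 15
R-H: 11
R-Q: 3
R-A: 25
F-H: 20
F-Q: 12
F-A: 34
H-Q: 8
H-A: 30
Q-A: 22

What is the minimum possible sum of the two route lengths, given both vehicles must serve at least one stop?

92 km — the smallest possible combined total.

Check every non-empty split of the stops between the two vehicles; for each half take its own optimal tour:
  {R} + {F, H, Q, A}: 14 + 85 = 99
  {F} + {R, H, Q, A}: 32 + 67 = 99
  {R, F} + {H, Q, A}: 38 + 61 = 99
  {H} + {R, F, Q, A}: 10 + 82 = 92
  {R, H} + {F, Q, A}: 23 + 76 = 99
  {F, H} + {R, Q, A}: 41 + 58 = 99
  … (15 splits in total)
Best: vehicle 1 Base → H → Base = 10; vehicle 2 Base → R → F → Q → A → Base = 82; combined 92.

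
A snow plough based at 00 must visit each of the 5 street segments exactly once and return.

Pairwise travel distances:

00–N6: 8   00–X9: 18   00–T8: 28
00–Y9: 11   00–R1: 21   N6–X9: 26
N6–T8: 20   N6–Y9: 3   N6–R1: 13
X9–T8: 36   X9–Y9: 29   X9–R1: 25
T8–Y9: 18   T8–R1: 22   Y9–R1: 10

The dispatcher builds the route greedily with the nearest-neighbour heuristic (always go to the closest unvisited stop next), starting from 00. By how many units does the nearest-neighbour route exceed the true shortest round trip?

3 longer than the optimal tour.

00: N6=8, Y9=11, X9=18, R1=21, T8=28 ⇒ N6
N6: Y9=3, R1=13, T8=20, X9=26 ⇒ Y9
Y9: R1=10, T8=18, X9=29 ⇒ R1
R1: T8=22, X9=25 ⇒ T8
T8: X9=36 ⇒ X9
NN route 00 → N6 → Y9 → R1 → T8 → X9 → 00 costs 97.
Optimal: 00 → N6 → Y9 → T8 → R1 → X9 → 00 costs 94 (by enumerating all 60 distinct tours).
Excess = 97 − 94 = 3.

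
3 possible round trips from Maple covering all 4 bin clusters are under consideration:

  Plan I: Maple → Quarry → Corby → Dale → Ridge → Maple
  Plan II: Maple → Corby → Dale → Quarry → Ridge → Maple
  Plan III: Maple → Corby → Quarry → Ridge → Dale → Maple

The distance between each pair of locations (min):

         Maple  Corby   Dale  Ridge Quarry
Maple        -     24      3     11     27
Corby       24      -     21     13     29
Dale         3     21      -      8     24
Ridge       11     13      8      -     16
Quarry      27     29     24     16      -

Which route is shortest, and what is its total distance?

Shortest is Plan III, total 80 min.

Plan I: 27 + 29 + 21 + 8 + 11 = 96
Plan II: 24 + 21 + 24 + 16 + 11 = 96
Plan III: 24 + 29 + 16 + 8 + 3 = 80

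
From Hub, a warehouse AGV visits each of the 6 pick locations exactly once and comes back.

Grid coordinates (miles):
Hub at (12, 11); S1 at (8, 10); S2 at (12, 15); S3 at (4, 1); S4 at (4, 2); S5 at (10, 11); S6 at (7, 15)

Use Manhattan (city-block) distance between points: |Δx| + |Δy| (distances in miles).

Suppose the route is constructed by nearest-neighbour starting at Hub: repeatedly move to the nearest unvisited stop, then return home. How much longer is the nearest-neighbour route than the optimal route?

Excess over optimum: 12 miles.

Hub: S5=2, S2=4, S1=5, S6=9, S4=17, S3=18 ⇒ S5
S5: S1=3, S2=6, S6=7, S4=15, S3=16 ⇒ S1
S1: S6=6, S2=9, S4=12, S3=13 ⇒ S6
S6: S2=5, S4=16, S3=17 ⇒ S2
S2: S4=21, S3=22 ⇒ S4
S4: S3=1 ⇒ S3
NN route Hub → S5 → S1 → S6 → S2 → S4 → S3 → Hub costs 56.
Optimal: Hub → S2 → S6 → S3 → S4 → S1 → S5 → Hub costs 44 (by enumerating all 360 distinct tours).
Excess = 56 − 44 = 12.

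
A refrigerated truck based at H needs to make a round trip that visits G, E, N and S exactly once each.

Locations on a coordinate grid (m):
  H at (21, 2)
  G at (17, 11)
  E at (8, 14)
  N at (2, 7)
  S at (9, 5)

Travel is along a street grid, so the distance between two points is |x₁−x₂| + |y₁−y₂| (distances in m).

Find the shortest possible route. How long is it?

There are 12 distinct closed tours to check (reversals are equivalent).
H→G→E→N→S→H: 13+12+13+9+15 = 62
H→G→E→S→N→H: 13+12+10+9+24 = 68
H→G→N→E→S→H: 13+19+13+10+15 = 70
H→G→N→S→E→H: 13+19+9+10+25 = 76
H→G→S→E→N→H: 13+14+10+13+24 = 74
H→G→S→N→E→H: 13+14+9+13+25 = 74
H→E→G→N→S→H: 25+12+19+9+15 = 80
H→E→G→S→N→H: 25+12+14+9+24 = 84
H→E→N→G→S→H: 25+13+19+14+15 = 86
H→E→S→G→N→H: 25+10+14+19+24 = 92
H→N→G→E→S→H: 24+19+12+10+15 = 80
H→N→E→G→S→H: 24+13+12+14+15 = 78
The minimum is 62.
One optimal route: H → G → E → N → S → H (or its reverse).

62 m — the shortest possible round trip.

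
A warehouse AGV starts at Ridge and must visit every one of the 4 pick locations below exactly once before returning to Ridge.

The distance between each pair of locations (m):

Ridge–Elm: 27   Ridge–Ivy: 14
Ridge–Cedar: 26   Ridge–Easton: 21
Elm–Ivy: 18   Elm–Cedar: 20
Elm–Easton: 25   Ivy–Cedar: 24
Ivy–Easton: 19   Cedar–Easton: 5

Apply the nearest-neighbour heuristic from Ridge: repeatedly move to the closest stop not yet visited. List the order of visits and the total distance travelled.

Nearest-neighbour total = 78 m; route Ridge → Ivy → Elm → Cedar → Easton → Ridge.

At Ridge the remaining stops are Ivy 14, Easton 21, Cedar 26, Elm 27; go to Ivy.
At Ivy the remaining stops are Elm 18, Easton 19, Cedar 24; go to Elm.
At Elm the remaining stops are Cedar 20, Easton 25; go to Cedar.
At Cedar the remaining stops are Easton 5; go to Easton.
Return Easton→Ridge: 21.
Total = 14 + 18 + 20 + 5 + 21 = 78.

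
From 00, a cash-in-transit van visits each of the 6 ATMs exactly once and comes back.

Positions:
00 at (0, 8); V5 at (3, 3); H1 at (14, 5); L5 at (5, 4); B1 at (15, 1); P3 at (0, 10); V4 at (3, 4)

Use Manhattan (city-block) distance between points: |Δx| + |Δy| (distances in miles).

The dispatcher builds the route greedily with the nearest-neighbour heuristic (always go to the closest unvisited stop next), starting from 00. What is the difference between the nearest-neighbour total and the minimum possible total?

2 miles longer than the optimal tour.

00: P3=2, V4=7, V5=8, L5=9, H1=17, B1=22 ⇒ P3
P3: V4=9, V5=10, L5=11, H1=19, B1=24 ⇒ V4
V4: V5=1, L5=2, H1=12, B1=15 ⇒ V5
V5: L5=3, H1=13, B1=14 ⇒ L5
L5: H1=10, B1=13 ⇒ H1
H1: B1=5 ⇒ B1
NN route 00 → P3 → V4 → V5 → L5 → H1 → B1 → 00 costs 52.
Optimal: 00 → V5 → B1 → H1 → L5 → V4 → P3 → 00 costs 50 (by enumerating all 360 distinct tours).
Excess = 52 − 50 = 2.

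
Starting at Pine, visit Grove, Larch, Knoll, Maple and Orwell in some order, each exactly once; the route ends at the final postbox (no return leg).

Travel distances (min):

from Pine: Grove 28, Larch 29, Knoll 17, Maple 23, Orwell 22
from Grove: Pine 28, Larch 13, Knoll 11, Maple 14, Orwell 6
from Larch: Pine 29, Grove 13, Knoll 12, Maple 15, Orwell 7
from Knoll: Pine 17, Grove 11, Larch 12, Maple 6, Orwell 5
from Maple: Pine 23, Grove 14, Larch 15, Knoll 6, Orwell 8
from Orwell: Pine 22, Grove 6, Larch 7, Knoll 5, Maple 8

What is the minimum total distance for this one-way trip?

Shortest open route: 50 min.

There are 5! = 120 possible orderings.
Pine→Grove→Larch→Knoll→Maple→Orwell: 28+13+12+6+8 = 67
Pine→Grove→Larch→Knoll→Orwell→Maple: 28+13+12+5+8 = 66
Pine→Grove→Larch→Maple→Knoll→Orwell: 28+13+15+6+5 = 67
Pine→Grove→Larch→Maple→Orwell→Knoll: 28+13+15+8+5 = 69
Pine→Grove→Larch→Orwell→Knoll→Maple: 28+13+7+5+6 = 59
Pine→Grove→Larch→Orwell→Maple→Knoll: 28+13+7+8+6 = 62
Pine→Grove→Knoll→Larch→Maple→Orwell: 28+11+12+15+8 = 74
Pine→Grove→Knoll→Larch→Orwell→Maple: 28+11+12+7+8 = 66
Pine→Grove→Knoll→Maple→Larch→Orwell: 28+11+6+15+7 = 67
Pine→Grove→Knoll→Maple→Orwell→Larch: 28+11+6+8+7 = 60
Pine→Grove→Knoll→Orwell→Larch→Maple: 28+11+5+7+15 = 66
Pine→Grove→Knoll→Orwell→Maple→Larch: 28+11+5+8+15 = 67
Pine→Grove→Maple→Larch→Knoll→Orwell: 28+14+15+12+5 = 74
Pine→Grove→Maple→Larch→Orwell→Knoll: 28+14+15+7+5 = 69
… (106 more)
Pine→Knoll→Maple→Grove→Orwell→Larch: 17+6+14+6+7 = 50  ← best
The minimum is 50.
One shortest path: Pine → Knoll → Maple → Grove → Orwell → Larch.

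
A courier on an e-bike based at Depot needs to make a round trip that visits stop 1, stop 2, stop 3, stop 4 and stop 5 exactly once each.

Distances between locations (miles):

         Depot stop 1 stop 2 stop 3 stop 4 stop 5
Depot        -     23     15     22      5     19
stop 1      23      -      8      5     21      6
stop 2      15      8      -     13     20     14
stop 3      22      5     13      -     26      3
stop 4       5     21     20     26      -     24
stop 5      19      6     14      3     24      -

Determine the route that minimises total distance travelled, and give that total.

Shortest round trip = 60 miles.

With 5 stops there are 5!/2 = 60 distinct round trips (a route and its reverse cost the same).
Depot → stop 1 → stop 2 → stop 3 → stop 4 → stop 5 → Depot: 23+8+13+26+24+19 = 113
Depot → stop 1 → stop 2 → stop 3 → stop 5 → stop 4 → Depot: 23+8+13+3+24+5 = 76
Depot → stop 1 → stop 2 → stop 4 → stop 3 → stop 5 → Depot: 23+8+20+26+3+19 = 99
Depot → stop 1 → stop 2 → stop 4 → stop 5 → stop 3 → Depot: 23+8+20+24+3+22 = 100
Depot → stop 1 → stop 2 → stop 5 → stop 3 → stop 4 → Depot: 23+8+14+3+26+5 = 79
Depot → stop 1 → stop 2 → stop 5 → stop 4 → stop 3 → Depot: 23+8+14+24+26+22 = 117
Depot → stop 1 → stop 3 → stop 2 → stop 4 → stop 5 → Depot: 23+5+13+20+24+19 = 104
Depot → stop 1 → stop 3 → stop 2 → stop 5 → stop 4 → Depot: 23+5+13+14+24+5 = 84
Depot → stop 1 → stop 3 → stop 4 → stop 2 → stop 5 → Depot: 23+5+26+20+14+19 = 107
Depot → stop 1 → stop 3 → stop 4 → stop 5 → stop 2 → Depot: 23+5+26+24+14+15 = 107
Depot → stop 1 → stop 3 → stop 5 → stop 2 → stop 4 → Depot: 23+5+3+14+20+5 = 70
Depot → stop 1 → stop 3 → stop 5 → stop 4 → stop 2 → Depot: 23+5+3+24+20+15 = 90
Depot → stop 1 → stop 4 → stop 2 → stop 3 → stop 5 → Depot: 23+21+20+13+3+19 = 99
Depot → stop 1 → stop 4 → stop 2 → stop 5 → stop 3 → Depot: 23+21+20+14+3+22 = 103
… (46 more)
Depot → stop 2 → stop 1 → stop 3 → stop 5 → stop 4 → Depot: 15+8+5+3+24+5 = 60  ← best
The minimum is 60.
One optimal route: Depot → stop 2 → stop 1 → stop 3 → stop 5 → stop 4 → Depot (or its reverse).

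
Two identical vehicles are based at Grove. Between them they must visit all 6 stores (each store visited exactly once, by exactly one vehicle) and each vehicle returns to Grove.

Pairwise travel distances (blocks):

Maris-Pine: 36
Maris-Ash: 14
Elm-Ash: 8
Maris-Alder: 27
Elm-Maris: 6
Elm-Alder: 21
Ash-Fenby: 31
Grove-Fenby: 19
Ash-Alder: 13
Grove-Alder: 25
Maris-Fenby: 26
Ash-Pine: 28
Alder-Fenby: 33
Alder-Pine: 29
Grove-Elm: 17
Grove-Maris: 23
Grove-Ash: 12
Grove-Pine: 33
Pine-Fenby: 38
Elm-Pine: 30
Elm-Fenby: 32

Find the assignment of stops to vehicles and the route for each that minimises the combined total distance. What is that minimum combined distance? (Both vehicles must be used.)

Minimum combined distance: 150 blocks.

Try each way of splitting the stops between the two vehicles (each non-empty) and, for each split, find the best tour for each vehicle:
  {Elm} + {Maris, Ash, Alder, Pine, Fenby}: 34 + 134 = 168
  {Maris} + {Elm, Ash, Alder, Pine, Fenby}: 46 + 124 = 170
  {Elm, Maris} + {Ash, Alder, Pine, Fenby}: 46 + 111 = 157
  {Ash} + {Elm, Maris, Alder, Pine, Fenby}: 24 + 134 = 158
  {Elm, Ash} + {Maris, Alder, Pine, Fenby}: 37 + 134 = 171
  {Maris, Ash} + {Elm, Alder, Pine, Fenby}: 49 + 124 = 173
  … (31 splits in total)
  {Elm, Maris, Ash, Alder, Pine} + {Fenby}: 112 + 38 = 150  ← best
Best: vehicle 1 Grove → Elm → Maris → Ash → Alder → Pine → Grove = 112; vehicle 2 Grove → Fenby → Grove = 38; combined 150.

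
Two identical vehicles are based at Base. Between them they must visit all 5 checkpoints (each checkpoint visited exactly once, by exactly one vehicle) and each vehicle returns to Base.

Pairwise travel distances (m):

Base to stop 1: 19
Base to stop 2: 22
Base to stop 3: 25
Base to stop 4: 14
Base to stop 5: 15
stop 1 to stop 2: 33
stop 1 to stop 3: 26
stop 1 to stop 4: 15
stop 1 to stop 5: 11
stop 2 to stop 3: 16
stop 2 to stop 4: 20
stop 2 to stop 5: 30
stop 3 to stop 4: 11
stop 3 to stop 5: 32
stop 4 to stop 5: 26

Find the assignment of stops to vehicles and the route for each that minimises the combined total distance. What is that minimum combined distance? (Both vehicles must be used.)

108 m — the smallest possible combined total.

Check every non-empty split of the stops between the two vehicles; for each half take its own optimal tour:
  {stop 1} + {stop 2, stop 3, stop 4, stop 5}: 38 + 86 = 124
  {stop 2} + {stop 1, stop 3, stop 4, stop 5}: 44 + 77 = 121
  {stop 1, stop 2} + {stop 3, stop 4, stop 5}: 74 + 72 = 146
  {stop 3} + {stop 1, stop 2, stop 4, stop 5}: 50 + 83 = 133
  {stop 1, stop 3} + {stop 2, stop 4, stop 5}: 70 + 79 = 149
  {stop 2, stop 3} + {stop 1, stop 4, stop 5}: 63 + 55 = 118
  … (15 splits in total)
  {stop 2, stop 3, stop 4} + {stop 1, stop 5}: 63 + 45 = 108  ← best
Best: vehicle 1 Base → stop 2 → stop 3 → stop 4 → Base = 63; vehicle 2 Base → stop 1 → stop 5 → Base = 45; combined 108.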